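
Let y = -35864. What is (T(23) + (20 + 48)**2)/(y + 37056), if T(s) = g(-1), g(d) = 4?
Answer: 1157/298 ≈ 3.8825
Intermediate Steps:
T(s) = 4
(T(23) + (20 + 48)**2)/(y + 37056) = (4 + (20 + 48)**2)/(-35864 + 37056) = (4 + 68**2)/1192 = (4 + 4624)*(1/1192) = 4628*(1/1192) = 1157/298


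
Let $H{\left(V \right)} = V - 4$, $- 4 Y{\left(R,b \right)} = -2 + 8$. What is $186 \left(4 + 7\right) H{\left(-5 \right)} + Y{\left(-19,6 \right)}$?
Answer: $- \frac{36831}{2} \approx -18416.0$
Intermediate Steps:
$Y{\left(R,b \right)} = - \frac{3}{2}$ ($Y{\left(R,b \right)} = - \frac{-2 + 8}{4} = \left(- \frac{1}{4}\right) 6 = - \frac{3}{2}$)
$H{\left(V \right)} = -4 + V$ ($H{\left(V \right)} = V - 4 = -4 + V$)
$186 \left(4 + 7\right) H{\left(-5 \right)} + Y{\left(-19,6 \right)} = 186 \left(4 + 7\right) \left(-4 - 5\right) - \frac{3}{2} = 186 \cdot 11 \left(-9\right) - \frac{3}{2} = 186 \left(-99\right) - \frac{3}{2} = -18414 - \frac{3}{2} = - \frac{36831}{2}$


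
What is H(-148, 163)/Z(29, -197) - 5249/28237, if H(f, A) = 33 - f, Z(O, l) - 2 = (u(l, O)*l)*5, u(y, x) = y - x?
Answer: -1163379491/6285895044 ≈ -0.18508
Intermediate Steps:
Z(O, l) = 2 + 5*l*(l - O) (Z(O, l) = 2 + ((l - O)*l)*5 = 2 + (l*(l - O))*5 = 2 + 5*l*(l - O))
H(-148, 163)/Z(29, -197) - 5249/28237 = (33 - 1*(-148))/(2 - 5*(-197)*(29 - 1*(-197))) - 5249/28237 = (33 + 148)/(2 - 5*(-197)*(29 + 197)) - 5249*1/28237 = 181/(2 - 5*(-197)*226) - 5249/28237 = 181/(2 + 222610) - 5249/28237 = 181/222612 - 5249/28237 = -1163379491/6285895044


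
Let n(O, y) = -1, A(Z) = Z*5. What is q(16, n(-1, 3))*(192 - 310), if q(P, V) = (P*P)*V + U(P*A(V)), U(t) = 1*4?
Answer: 29736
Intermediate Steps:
A(Z) = 5*Z
U(t) = 4
q(P, V) = 4 + V*P² (q(P, V) = (P*P)*V + 4 = P²*V + 4 = V*P² + 4 = 4 + V*P²)
q(16, n(-1, 3))*(192 - 310) = (4 - 1*16²)*(192 - 310) = (4 - 1*256)*(-118) = (4 - 256)*(-118) = -252*(-118) = 29736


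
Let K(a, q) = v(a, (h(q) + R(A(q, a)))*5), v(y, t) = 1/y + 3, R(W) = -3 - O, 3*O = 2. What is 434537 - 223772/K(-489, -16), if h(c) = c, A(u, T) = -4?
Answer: 263803367/733 ≈ 3.5990e+5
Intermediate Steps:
O = ⅔ (O = (⅓)*2 = ⅔ ≈ 0.66667)
R(W) = -11/3 (R(W) = -3 - 1*⅔ = -3 - ⅔ = -11/3)
v(y, t) = 3 + 1/y
K(a, q) = 3 + 1/a
434537 - 223772/K(-489, -16) = 434537 - 223772/(3 + 1/(-489)) = 434537 - 223772/(3 - 1/489) = 434537 - 223772/1466/489 = 434537 - 223772*489/1466 = 434537 - 1*54712254/733 = 434537 - 54712254/733 = 263803367/733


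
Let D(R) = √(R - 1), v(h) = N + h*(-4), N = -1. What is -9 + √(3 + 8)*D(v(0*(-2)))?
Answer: -9 + I*√22 ≈ -9.0 + 4.6904*I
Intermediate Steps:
v(h) = -1 - 4*h (v(h) = -1 + h*(-4) = -1 - 4*h)
D(R) = √(-1 + R)
-9 + √(3 + 8)*D(v(0*(-2))) = -9 + √(3 + 8)*√(-1 + (-1 - 0*(-2))) = -9 + √11*√(-1 + (-1 - 4*0)) = -9 + √11*√(-1 + (-1 + 0)) = -9 + √11*√(-1 - 1) = -9 + √11*√(-2) = -9 + √11*(I*√2) = -9 + I*√22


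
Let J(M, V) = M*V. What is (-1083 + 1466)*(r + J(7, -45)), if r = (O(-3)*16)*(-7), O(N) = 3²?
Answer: -506709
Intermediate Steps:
O(N) = 9
r = -1008 (r = (9*16)*(-7) = 144*(-7) = -1008)
(-1083 + 1466)*(r + J(7, -45)) = (-1083 + 1466)*(-1008 + 7*(-45)) = 383*(-1008 - 315) = 383*(-1323) = -506709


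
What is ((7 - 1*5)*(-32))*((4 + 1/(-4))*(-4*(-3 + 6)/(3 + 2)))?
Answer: 576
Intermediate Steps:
((7 - 1*5)*(-32))*((4 + 1/(-4))*(-4*(-3 + 6)/(3 + 2))) = ((7 - 5)*(-32))*((4 - 1/4)*(-12/5)) = (2*(-32))*(15*(-12/5)/4) = -240*(-4*3/5) = -240*(-12)/5 = -64*(-9) = 576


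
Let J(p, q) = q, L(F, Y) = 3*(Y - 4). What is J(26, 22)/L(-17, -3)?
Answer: -22/21 ≈ -1.0476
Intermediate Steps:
L(F, Y) = -12 + 3*Y (L(F, Y) = 3*(-4 + Y) = -12 + 3*Y)
J(26, 22)/L(-17, -3) = 22/(-12 + 3*(-3)) = 22/(-12 - 9) = 22/(-21) = 22*(-1/21) = -22/21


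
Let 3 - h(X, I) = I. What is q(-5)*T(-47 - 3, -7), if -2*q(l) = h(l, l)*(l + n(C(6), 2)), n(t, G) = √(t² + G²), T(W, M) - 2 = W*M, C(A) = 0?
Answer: 4224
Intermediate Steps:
h(X, I) = 3 - I
T(W, M) = 2 + M*W (T(W, M) = 2 + W*M = 2 + M*W)
n(t, G) = √(G² + t²)
q(l) = -(2 + l)*(3 - l)/2 (q(l) = -(3 - l)*(l + √(2² + 0²))/2 = -(3 - l)*(l + √(4 + 0))/2 = -(3 - l)*(l + √4)/2 = -(3 - l)*(l + 2)/2 = -(3 - l)*(2 + l)/2 = -(2 + l)*(3 - l)/2)
q(-5)*T(-47 - 3, -7) = ((-3 - 5)*(2 - 5)/2)*(2 - 7*(-47 - 3)) = ((½)*(-8)*(-3))*(2 - 7*(-50)) = 12*(2 + 350) = 12*352 = 4224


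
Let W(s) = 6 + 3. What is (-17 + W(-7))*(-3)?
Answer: 24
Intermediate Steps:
W(s) = 9
(-17 + W(-7))*(-3) = (-17 + 9)*(-3) = -8*(-3) = 24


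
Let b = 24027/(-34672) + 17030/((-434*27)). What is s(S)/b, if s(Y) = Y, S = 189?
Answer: -38394073872/436006273 ≈ -88.059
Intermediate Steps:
b = -436006273/203143248 (b = 24027*(-1/34672) + 17030/(-11718) = -24027/34672 + 17030*(-1/11718) = -24027/34672 - 8515/5859 = -436006273/203143248 ≈ -2.1463)
s(S)/b = 189/(-436006273/203143248) = 189*(-203143248/436006273) = -38394073872/436006273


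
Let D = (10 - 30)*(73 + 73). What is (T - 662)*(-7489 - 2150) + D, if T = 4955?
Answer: -41383147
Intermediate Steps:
D = -2920 (D = -20*146 = -2920)
(T - 662)*(-7489 - 2150) + D = (4955 - 662)*(-7489 - 2150) - 2920 = 4293*(-9639) - 2920 = -41380227 - 2920 = -41383147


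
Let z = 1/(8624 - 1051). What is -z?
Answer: -1/7573 ≈ -0.00013205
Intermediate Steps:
z = 1/7573 ≈ 0.00013205
-z = -1*1/7573 = -1/7573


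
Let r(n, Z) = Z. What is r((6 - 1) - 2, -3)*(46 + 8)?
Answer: -162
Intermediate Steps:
r((6 - 1) - 2, -3)*(46 + 8) = -3*(46 + 8) = -3*54 = -162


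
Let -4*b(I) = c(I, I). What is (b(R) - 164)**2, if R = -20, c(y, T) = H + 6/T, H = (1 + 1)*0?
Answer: 42994249/1600 ≈ 26871.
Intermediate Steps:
H = 0 (H = 2*0 = 0)
c(y, T) = 6/T (c(y, T) = 0 + 6/T = 6/T)
b(I) = -3/(2*I)
(b(R) - 164)**2 = (-3/2/(-20) - 164)**2 = (-3/2*(-1/20) - 164)**2 = (3/40 - 164)**2 = (-6557/40)**2 = 42994249/1600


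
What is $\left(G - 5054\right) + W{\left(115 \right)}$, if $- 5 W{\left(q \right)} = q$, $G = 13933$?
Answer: $8856$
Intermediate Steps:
$W{\left(q \right)} = - \frac{q}{5}$
$\left(G - 5054\right) + W{\left(115 \right)} = \left(13933 - 5054\right) - 23 = 8879 - 23 = 8856$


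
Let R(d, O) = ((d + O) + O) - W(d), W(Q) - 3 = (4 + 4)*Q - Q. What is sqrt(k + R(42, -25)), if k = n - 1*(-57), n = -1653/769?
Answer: I*sqrt(147928685)/769 ≈ 15.816*I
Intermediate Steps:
n = -1653/769 (n = -1653*1/769 = -1653/769 ≈ -2.1495)
W(Q) = 3 + 7*Q (W(Q) = 3 + ((4 + 4)*Q - Q) = 3 + (8*Q - Q) = 3 + 7*Q)
k = 42180/769 (k = -1653/769 - 1*(-57) = -1653/769 + 57 = 42180/769 ≈ 54.850)
R(d, O) = -3 - 6*d + 2*O (R(d, O) = ((d + O) + O) - (3 + 7*d) = ((O + d) + O) + (-3 - 7*d) = (d + 2*O) + (-3 - 7*d) = -3 - 6*d + 2*O)
sqrt(k + R(42, -25)) = sqrt(42180/769 + (-3 - 6*42 + 2*(-25))) = sqrt(42180/769 + (-3 - 252 - 50)) = sqrt(42180/769 - 305) = sqrt(-192365/769) = I*sqrt(147928685)/769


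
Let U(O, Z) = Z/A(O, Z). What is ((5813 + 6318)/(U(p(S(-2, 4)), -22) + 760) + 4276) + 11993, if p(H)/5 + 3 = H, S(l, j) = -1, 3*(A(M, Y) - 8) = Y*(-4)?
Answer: 692551099/42527 ≈ 16285.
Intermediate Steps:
A(M, Y) = 8 - 4*Y/3 (A(M, Y) = 8 + (Y*(-4))/3 = 8 + (-4*Y)/3 = 8 - 4*Y/3)
p(H) = -15 + 5*H
U(O, Z) = Z/(8 - 4*Z/3)
((5813 + 6318)/(U(p(S(-2, 4)), -22) + 760) + 4276) + 11993 = ((5813 + 6318)/(-3*(-22)/(-24 + 4*(-22)) + 760) + 4276) + 11993 = (12131/(-3*(-22)/(-24 - 88) + 760) + 4276) + 11993 = (12131/(-3*(-22)/(-112) + 760) + 4276) + 11993 = (12131/(-3*(-22)*(-1/112) + 760) + 4276) + 11993 = (12131/(-33/56 + 760) + 4276) + 11993 = (12131/(42527/56) + 4276) + 11993 = (12131*(56/42527) + 4276) + 11993 = (679336/42527 + 4276) + 11993 = 182524788/42527 + 11993 = 692551099/42527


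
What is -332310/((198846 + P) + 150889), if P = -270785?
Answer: -33231/7895 ≈ -4.2091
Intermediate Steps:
-332310/((198846 + P) + 150889) = -332310/((198846 - 270785) + 150889) = -332310/(-71939 + 150889) = -332310/78950 = -332310*1/78950 = -33231/7895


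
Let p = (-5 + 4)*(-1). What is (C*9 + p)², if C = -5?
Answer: 1936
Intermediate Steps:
p = 1 (p = -1*(-1) = 1)
(C*9 + p)² = (-5*9 + 1)² = (-45 + 1)² = (-44)² = 1936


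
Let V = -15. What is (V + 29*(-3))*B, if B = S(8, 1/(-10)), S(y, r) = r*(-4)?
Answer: -204/5 ≈ -40.800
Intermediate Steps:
S(y, r) = -4*r
B = ⅖ (B = -4/(-10) = -4*(-⅒) = ⅖ ≈ 0.40000)
(V + 29*(-3))*B = (-15 + 29*(-3))*(⅖) = (-15 - 87)*(⅖) = -102*⅖ = -204/5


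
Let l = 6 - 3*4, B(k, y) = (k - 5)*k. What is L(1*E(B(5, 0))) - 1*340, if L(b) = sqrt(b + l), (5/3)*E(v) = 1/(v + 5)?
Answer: -340 + 7*I*sqrt(3)/5 ≈ -340.0 + 2.4249*I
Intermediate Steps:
B(k, y) = k*(-5 + k) (B(k, y) = (-5 + k)*k = k*(-5 + k))
E(v) = 3/(5*(5 + v)) (E(v) = 3/(5*(v + 5)) = 3/(5*(5 + v)))
l = -6 (l = 6 - 12 = -6)
L(b) = sqrt(-6 + b) (L(b) = sqrt(b - 6) = sqrt(-6 + b))
L(1*E(B(5, 0))) - 1*340 = sqrt(-6 + 1*(3/(5*(5 + 5*(-5 + 5))))) - 1*340 = sqrt(-6 + 1*(3/(5*(5 + 5*0)))) - 340 = sqrt(-6 + 1*(3/(5*(5 + 0)))) - 340 = sqrt(-6 + 1*((3/5)/5)) - 340 = sqrt(-6 + 1*((3/5)*(1/5))) - 340 = sqrt(-6 + 1*(3/25)) - 340 = sqrt(-6 + 3/25) - 340 = sqrt(-147/25) - 340 = 7*I*sqrt(3)/5 - 340 = -340 + 7*I*sqrt(3)/5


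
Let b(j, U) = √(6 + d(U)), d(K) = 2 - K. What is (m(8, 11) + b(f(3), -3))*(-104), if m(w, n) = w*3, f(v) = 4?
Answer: -2496 - 104*√11 ≈ -2840.9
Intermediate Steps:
b(j, U) = √(8 - U) (b(j, U) = √(6 + (2 - U)) = √(8 - U))
m(w, n) = 3*w
(m(8, 11) + b(f(3), -3))*(-104) = (3*8 + √(8 - 1*(-3)))*(-104) = (24 + √(8 + 3))*(-104) = (24 + √11)*(-104) = -2496 - 104*√11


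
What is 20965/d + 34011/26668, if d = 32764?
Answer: 104589439/54609397 ≈ 1.9152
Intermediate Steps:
20965/d + 34011/26668 = 20965/32764 + 34011/26668 = 104589439/54609397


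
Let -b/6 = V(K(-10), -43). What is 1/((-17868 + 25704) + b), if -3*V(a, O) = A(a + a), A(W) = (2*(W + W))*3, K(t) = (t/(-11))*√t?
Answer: 79013/619337868 - 110*I*√10/154834467 ≈ 0.00012758 - 2.2466e-6*I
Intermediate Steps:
K(t) = -t^(3/2)/11 (K(t) = (t*(-1/11))*√t = (-t/11)*√t = -t^(3/2)/11)
A(W) = 12*W (A(W) = (2*(2*W))*3 = (4*W)*3 = 12*W)
V(a, O) = -8*a (V(a, O) = -4*(a + a) = -4*2*a = -8*a)
b = 480*I*√10/11 (b = -(-48)*(-(-10)*I*√10/11) = -(-48)*10*I*√10/11 = -(-480)*I*√10/11 = 480*I*√10/11 ≈ 137.99*I)
1/((-17868 + 25704) + b) = 1/((-17868 + 25704) + 480*I*√10/11) = 1/(7836 + 480*I*√10/11)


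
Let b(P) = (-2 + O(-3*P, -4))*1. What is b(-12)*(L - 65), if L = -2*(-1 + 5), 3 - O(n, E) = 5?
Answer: 292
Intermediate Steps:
O(n, E) = -2 (O(n, E) = 3 - 1*5 = 3 - 5 = -2)
L = -8 (L = -2*4 = -8)
b(P) = -4 (b(P) = (-2 - 2)*1 = -4*1 = -4)
b(-12)*(L - 65) = -4*(-8 - 65) = -4*(-73) = 292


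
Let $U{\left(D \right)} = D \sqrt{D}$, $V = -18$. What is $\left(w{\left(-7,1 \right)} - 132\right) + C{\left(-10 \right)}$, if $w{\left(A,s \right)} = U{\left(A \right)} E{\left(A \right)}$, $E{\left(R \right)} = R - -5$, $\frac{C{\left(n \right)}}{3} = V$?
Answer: $-186 + 14 i \sqrt{7} \approx -186.0 + 37.041 i$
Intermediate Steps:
$C{\left(n \right)} = -54$ ($C{\left(n \right)} = 3 \left(-18\right) = -54$)
$E{\left(R \right)} = 5 + R$ ($E{\left(R \right)} = R + 5 = 5 + R$)
$U{\left(D \right)} = D^{\frac{3}{2}}$
$w{\left(A,s \right)} = A^{\frac{3}{2}} \left(5 + A\right)$
$\left(w{\left(-7,1 \right)} - 132\right) + C{\left(-10 \right)} = \left(\left(-7\right)^{\frac{3}{2}} \left(5 - 7\right) - 132\right) - 54 = \left(- 7 i \sqrt{7} \left(-2\right) - 132\right) - 54 = \left(14 i \sqrt{7} - 132\right) - 54 = \left(-132 + 14 i \sqrt{7}\right) - 54 = -186 + 14 i \sqrt{7}$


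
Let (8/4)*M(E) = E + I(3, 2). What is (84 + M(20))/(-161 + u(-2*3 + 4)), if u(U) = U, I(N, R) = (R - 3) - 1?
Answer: -93/163 ≈ -0.57055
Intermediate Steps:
I(N, R) = -4 + R (I(N, R) = (-3 + R) - 1 = -4 + R)
M(E) = -1 + E/2 (M(E) = (E + (-4 + 2))/2 = (E - 2)/2 = (-2 + E)/2 = -1 + E/2)
(84 + M(20))/(-161 + u(-2*3 + 4)) = (84 + (-1 + (1/2)*20))/(-161 + (-2*3 + 4)) = (84 + (-1 + 10))/(-161 + (-6 + 4)) = (84 + 9)/(-161 - 2) = 93/(-163) = 93*(-1/163) = -93/163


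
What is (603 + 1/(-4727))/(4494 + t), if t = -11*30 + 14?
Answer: 1425190/9874703 ≈ 0.14433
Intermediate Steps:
t = -316 (t = -330 + 14 = -316)
(603 + 1/(-4727))/(4494 + t) = (603 + 1/(-4727))/(4494 - 316) = (603 - 1/4727)/4178 = (2850380/4727)*(1/4178) = 1425190/9874703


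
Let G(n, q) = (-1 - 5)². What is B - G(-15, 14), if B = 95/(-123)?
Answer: -4523/123 ≈ -36.772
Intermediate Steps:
B = -95/123 (B = 95*(-1/123) = -95/123 ≈ -0.77236)
G(n, q) = 36 (G(n, q) = (-6)² = 36)
B - G(-15, 14) = -95/123 - 1*36 = -95/123 - 36 = -4523/123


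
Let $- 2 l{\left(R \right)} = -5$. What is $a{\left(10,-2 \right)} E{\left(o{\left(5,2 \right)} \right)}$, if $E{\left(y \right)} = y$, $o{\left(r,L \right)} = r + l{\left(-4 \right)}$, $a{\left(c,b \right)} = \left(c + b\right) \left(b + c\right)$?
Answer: $480$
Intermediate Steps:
$a{\left(c,b \right)} = \left(b + c\right)^{2}$ ($a{\left(c,b \right)} = \left(b + c\right) \left(b + c\right) = \left(b + c\right)^{2}$)
$l{\left(R \right)} = \frac{5}{2}$ ($l{\left(R \right)} = \left(- \frac{1}{2}\right) \left(-5\right) = \frac{5}{2}$)
$o{\left(r,L \right)} = \frac{5}{2} + r$ ($o{\left(r,L \right)} = r + \frac{5}{2} = \frac{5}{2} + r$)
$a{\left(10,-2 \right)} E{\left(o{\left(5,2 \right)} \right)} = \left(-2 + 10\right)^{2} \left(\frac{5}{2} + 5\right) = 8^{2} \cdot \frac{15}{2} = 64 \cdot \frac{15}{2} = 480$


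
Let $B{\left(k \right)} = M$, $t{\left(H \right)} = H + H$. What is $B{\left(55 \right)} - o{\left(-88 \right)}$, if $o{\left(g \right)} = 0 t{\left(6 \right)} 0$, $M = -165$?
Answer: $-165$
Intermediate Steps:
$t{\left(H \right)} = 2 H$
$B{\left(k \right)} = -165$
$o{\left(g \right)} = 0$ ($o{\left(g \right)} = 0 \cdot 2 \cdot 6 \cdot 0 = 0 \cdot 12 \cdot 0 = 0 \cdot 0 = 0$)
$B{\left(55 \right)} - o{\left(-88 \right)} = -165 - 0 = -165 + 0 = -165$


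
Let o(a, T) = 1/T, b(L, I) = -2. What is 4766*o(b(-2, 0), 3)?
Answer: 4766/3 ≈ 1588.7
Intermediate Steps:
4766*o(b(-2, 0), 3) = 4766/3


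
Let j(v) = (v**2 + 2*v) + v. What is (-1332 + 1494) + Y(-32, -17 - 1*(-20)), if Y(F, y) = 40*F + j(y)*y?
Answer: -1064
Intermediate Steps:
j(v) = v**2 + 3*v
Y(F, y) = 40*F + y**2*(3 + y) (Y(F, y) = 40*F + (y*(3 + y))*y = 40*F + y**2*(3 + y))
(-1332 + 1494) + Y(-32, -17 - 1*(-20)) = (-1332 + 1494) + (40*(-32) + (-17 - 1*(-20))**2*(3 + (-17 - 1*(-20)))) = 162 + (-1280 + (-17 + 20)**2*(3 + (-17 + 20))) = 162 + (-1280 + 3**2*(3 + 3)) = 162 + (-1280 + 9*6) = 162 + (-1280 + 54) = 162 - 1226 = -1064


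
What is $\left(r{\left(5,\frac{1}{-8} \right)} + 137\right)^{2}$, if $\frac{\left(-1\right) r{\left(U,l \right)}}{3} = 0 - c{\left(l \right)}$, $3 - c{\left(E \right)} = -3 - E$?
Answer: $\frac{1530169}{64} \approx 23909.0$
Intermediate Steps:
$c{\left(E \right)} = 6 + E$ ($c{\left(E \right)} = 3 - \left(-3 - E\right) = 3 + \left(3 + E\right) = 6 + E$)
$r{\left(U,l \right)} = 18 + 3 l$ ($r{\left(U,l \right)} = - 3 \left(0 - \left(6 + l\right)\right) = - 3 \left(-6 - l\right) = 18 + 3 l$)
$\left(r{\left(5,\frac{1}{-8} \right)} + 137\right)^{2} = \left(\left(18 + \frac{3}{-8}\right) + 137\right)^{2} = \left(\left(18 + 3 \left(- \frac{1}{8}\right)\right) + 137\right)^{2} = \left(\left(18 - \frac{3}{8}\right) + 137\right)^{2} = \left(\frac{141}{8} + 137\right)^{2} = \left(\frac{1237}{8}\right)^{2} = \frac{1530169}{64}$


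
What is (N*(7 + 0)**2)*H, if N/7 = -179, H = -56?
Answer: 3438232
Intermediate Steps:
N = -1253 (N = 7*(-179) = -1253)
(N*(7 + 0)**2)*H = -1253*(7 + 0)**2*(-56) = -1253*7**2*(-56) = -1253*49*(-56) = -61397*(-56) = 3438232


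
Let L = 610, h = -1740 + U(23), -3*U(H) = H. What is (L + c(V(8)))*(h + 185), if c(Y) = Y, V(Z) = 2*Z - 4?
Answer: -2915936/3 ≈ -9.7198e+5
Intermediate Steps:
U(H) = -H/3
V(Z) = -4 + 2*Z
h = -5243/3 (h = -1740 - ⅓*23 = -1740 - 23/3 = -5243/3 ≈ -1747.7)
(L + c(V(8)))*(h + 185) = (610 + (-4 + 2*8))*(-5243/3 + 185) = (610 + (-4 + 16))*(-4688/3) = (610 + 12)*(-4688/3) = 622*(-4688/3) = -2915936/3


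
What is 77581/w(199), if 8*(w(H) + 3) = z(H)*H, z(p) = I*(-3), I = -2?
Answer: 310324/585 ≈ 530.47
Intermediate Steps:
z(p) = 6 (z(p) = -2*(-3) = 6)
w(H) = -3 + 3*H/4 (w(H) = -3 + (6*H)/8 = -3 + 3*H/4)
77581/w(199) = 77581/(-3 + (¾)*199) = 77581/(-3 + 597/4) = 77581/(585/4) = 77581*(4/585) = 310324/585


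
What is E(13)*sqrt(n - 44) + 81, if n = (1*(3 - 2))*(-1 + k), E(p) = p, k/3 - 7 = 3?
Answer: 81 + 13*I*sqrt(15) ≈ 81.0 + 50.349*I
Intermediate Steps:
k = 30 (k = 21 + 3*3 = 21 + 9 = 30)
n = 29 (n = (1*(3 - 2))*(-1 + 30) = (1*1)*29 = 1*29 = 29)
E(13)*sqrt(n - 44) + 81 = 13*sqrt(29 - 44) + 81 = 13*sqrt(-15) + 81 = 13*(I*sqrt(15)) + 81 = 13*I*sqrt(15) + 81 = 81 + 13*I*sqrt(15)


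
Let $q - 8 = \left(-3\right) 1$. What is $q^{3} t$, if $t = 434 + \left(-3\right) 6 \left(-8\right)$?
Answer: $72250$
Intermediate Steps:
$q = 5$ ($q = 8 - 3 = 5$)
$t = 578$ ($t = 434 - -144 = 434 + 144 = 578$)
$q^{3} t = 5^{3} \cdot 578 = 125 \cdot 578 = 72250$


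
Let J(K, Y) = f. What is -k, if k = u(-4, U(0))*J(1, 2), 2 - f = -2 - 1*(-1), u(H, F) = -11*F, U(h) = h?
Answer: 0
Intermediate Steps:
f = 3 (f = 2 - (-2 - 1*(-1)) = 2 - (-2 + 1) = 2 - 1*(-1) = 2 + 1 = 3)
J(K, Y) = 3
k = 0 (k = -11*0*3 = 0*3 = 0)
-k = -1*0 = 0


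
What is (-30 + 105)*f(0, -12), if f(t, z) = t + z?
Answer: -900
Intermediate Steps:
(-30 + 105)*f(0, -12) = (-30 + 105)*(0 - 12) = 75*(-12) = -900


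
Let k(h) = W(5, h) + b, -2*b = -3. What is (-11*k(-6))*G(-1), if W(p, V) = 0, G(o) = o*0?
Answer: 0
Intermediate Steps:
G(o) = 0
b = 3/2 (b = -1/2*(-3) = 3/2 ≈ 1.5000)
k(h) = 3/2 (k(h) = 0 + 3/2 = 3/2)
(-11*k(-6))*G(-1) = -11*3/2*0 = -33/2*0 = 0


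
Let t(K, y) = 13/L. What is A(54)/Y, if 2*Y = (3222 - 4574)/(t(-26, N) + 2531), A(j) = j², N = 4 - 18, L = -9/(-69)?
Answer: -1917756/169 ≈ -11348.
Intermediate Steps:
L = 3/23 (L = -9*(-1/69) = 3/23 ≈ 0.13043)
N = -14
t(K, y) = 299/3 (t(K, y) = 13/(3/23) = 13*(23/3) = 299/3)
Y = -507/1973 (Y = ((3222 - 4574)/(299/3 + 2531))/2 = (-1352/7892/3)/2 = (-1352*3/7892)/2 = (½)*(-1014/1973) = -507/1973 ≈ -0.25697)
A(54)/Y = 54²/(-507/1973) = 2916*(-1973/507) = -1917756/169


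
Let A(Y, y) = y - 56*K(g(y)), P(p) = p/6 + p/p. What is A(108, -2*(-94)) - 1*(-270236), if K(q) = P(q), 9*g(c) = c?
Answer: 7294672/27 ≈ 2.7017e+5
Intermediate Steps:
g(c) = c/9
P(p) = 1 + p/6 (P(p) = p*(⅙) + 1 = p/6 + 1 = 1 + p/6)
K(q) = 1 + q/6
A(Y, y) = -56 - y/27 (A(Y, y) = y - 56*(1 + (y/9)/6) = y - 56*(1 + y/54) = y + (-56 - 28*y/27) = -56 - y/27)
A(108, -2*(-94)) - 1*(-270236) = (-56 - (-2)*(-94)/27) - 1*(-270236) = (-56 - 1/27*188) + 270236 = (-56 - 188/27) + 270236 = -1700/27 + 270236 = 7294672/27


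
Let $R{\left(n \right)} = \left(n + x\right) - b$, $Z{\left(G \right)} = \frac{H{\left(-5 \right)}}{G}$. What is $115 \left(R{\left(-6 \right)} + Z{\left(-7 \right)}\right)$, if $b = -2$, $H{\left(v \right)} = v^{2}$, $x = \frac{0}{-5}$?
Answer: $- \frac{6095}{7} \approx -870.71$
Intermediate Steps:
$x = 0$ ($x = 0 \left(- \frac{1}{5}\right) = 0$)
$Z{\left(G \right)} = \frac{25}{G}$ ($Z{\left(G \right)} = \frac{\left(-5\right)^{2}}{G} = \frac{25}{G}$)
$R{\left(n \right)} = 2 + n$ ($R{\left(n \right)} = \left(n + 0\right) - -2 = n + 2 = 2 + n$)
$115 \left(R{\left(-6 \right)} + Z{\left(-7 \right)}\right) = 115 \left(\left(2 - 6\right) + \frac{25}{-7}\right) = 115 \left(-4 + 25 \left(- \frac{1}{7}\right)\right) = 115 \left(-4 - \frac{25}{7}\right) = 115 \left(- \frac{53}{7}\right) = - \frac{6095}{7}$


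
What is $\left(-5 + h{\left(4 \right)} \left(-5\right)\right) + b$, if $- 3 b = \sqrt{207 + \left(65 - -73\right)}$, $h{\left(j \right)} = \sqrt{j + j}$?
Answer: $-5 - 10 \sqrt{2} - \frac{\sqrt{345}}{3} \approx -25.334$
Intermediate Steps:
$h{\left(j \right)} = \sqrt{2} \sqrt{j}$ ($h{\left(j \right)} = \sqrt{2 j} = \sqrt{2} \sqrt{j}$)
$b = - \frac{\sqrt{345}}{3}$ ($b = - \frac{\sqrt{207 + \left(65 - -73\right)}}{3} = - \frac{\sqrt{207 + \left(65 + 73\right)}}{3} = - \frac{\sqrt{207 + 138}}{3} = - \frac{\sqrt{345}}{3} \approx -6.1914$)
$\left(-5 + h{\left(4 \right)} \left(-5\right)\right) + b = \left(-5 + \sqrt{2} \sqrt{4} \left(-5\right)\right) - \frac{\sqrt{345}}{3} = \left(-5 + \sqrt{2} \cdot 2 \left(-5\right)\right) - \frac{\sqrt{345}}{3} = \left(-5 + 2 \sqrt{2} \left(-5\right)\right) - \frac{\sqrt{345}}{3} = \left(-5 - 10 \sqrt{2}\right) - \frac{\sqrt{345}}{3} = -5 - 10 \sqrt{2} - \frac{\sqrt{345}}{3}$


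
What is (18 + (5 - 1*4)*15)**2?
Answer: 1089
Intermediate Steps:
(18 + (5 - 1*4)*15)**2 = (18 + (5 - 4)*15)**2 = (18 + 1*15)**2 = (18 + 15)**2 = 33**2 = 1089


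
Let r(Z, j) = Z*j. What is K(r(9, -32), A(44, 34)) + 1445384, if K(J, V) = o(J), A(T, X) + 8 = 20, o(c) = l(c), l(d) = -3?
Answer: 1445381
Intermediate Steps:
o(c) = -3
A(T, X) = 12 (A(T, X) = -8 + 20 = 12)
K(J, V) = -3
K(r(9, -32), A(44, 34)) + 1445384 = -3 + 1445384 = 1445381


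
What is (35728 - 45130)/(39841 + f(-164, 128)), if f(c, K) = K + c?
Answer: -9402/39805 ≈ -0.23620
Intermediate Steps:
(35728 - 45130)/(39841 + f(-164, 128)) = (35728 - 45130)/(39841 + (128 - 164)) = -9402/(39841 - 36) = -9402/39805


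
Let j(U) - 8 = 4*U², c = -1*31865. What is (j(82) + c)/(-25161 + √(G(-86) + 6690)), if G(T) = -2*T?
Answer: 124823721/633069059 + 4961*√6862/633069059 ≈ 0.19782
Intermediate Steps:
c = -31865
j(U) = 8 + 4*U²
(j(82) + c)/(-25161 + √(G(-86) + 6690)) = ((8 + 4*82²) - 31865)/(-25161 + √(-2*(-86) + 6690)) = ((8 + 4*6724) - 31865)/(-25161 + √(172 + 6690)) = ((8 + 26896) - 31865)/(-25161 + √6862) = (26904 - 31865)/(-25161 + √6862) = -4961/(-25161 + √6862)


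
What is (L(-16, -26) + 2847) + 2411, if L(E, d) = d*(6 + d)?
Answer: 5778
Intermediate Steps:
(L(-16, -26) + 2847) + 2411 = (-26*(6 - 26) + 2847) + 2411 = (-26*(-20) + 2847) + 2411 = (520 + 2847) + 2411 = 3367 + 2411 = 5778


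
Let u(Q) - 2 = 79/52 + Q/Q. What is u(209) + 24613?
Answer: 1280111/52 ≈ 24618.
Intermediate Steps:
u(Q) = 235/52 (u(Q) = 2 + (79/52 + Q/Q) = 2 + (79*(1/52) + 1) = 2 + (79/52 + 1) = 2 + 131/52 = 235/52)
u(209) + 24613 = 235/52 + 24613 = 1280111/52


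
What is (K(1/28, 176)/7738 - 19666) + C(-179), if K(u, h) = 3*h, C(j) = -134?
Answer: -76605936/3869 ≈ -19800.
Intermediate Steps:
(K(1/28, 176)/7738 - 19666) + C(-179) = ((3*176)/7738 - 19666) - 134 = (528*(1/7738) - 19666) - 134 = (264/3869 - 19666) - 134 = -76087490/3869 - 134 = -76605936/3869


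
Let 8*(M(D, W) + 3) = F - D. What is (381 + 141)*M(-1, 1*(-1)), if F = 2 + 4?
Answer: -4437/4 ≈ -1109.3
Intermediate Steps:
F = 6
M(D, W) = -9/4 - D/8 (M(D, W) = -3 + (6 - D)/8 = -3 + (¾ - D/8) = -9/4 - D/8)
(381 + 141)*M(-1, 1*(-1)) = (381 + 141)*(-9/4 - ⅛*(-1)) = 522*(-9/4 + ⅛) = 522*(-17/8) = -4437/4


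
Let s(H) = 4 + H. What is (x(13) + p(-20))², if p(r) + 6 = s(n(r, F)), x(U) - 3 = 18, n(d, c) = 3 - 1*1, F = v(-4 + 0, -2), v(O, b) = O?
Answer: 441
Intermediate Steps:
F = -4 (F = -4 + 0 = -4)
n(d, c) = 2 (n(d, c) = 3 - 1 = 2)
x(U) = 21 (x(U) = 3 + 18 = 21)
p(r) = 0 (p(r) = -6 + (4 + 2) = -6 + 6 = 0)
(x(13) + p(-20))² = (21 + 0)² = 21² = 441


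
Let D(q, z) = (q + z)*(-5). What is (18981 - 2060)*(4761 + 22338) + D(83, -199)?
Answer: 458542759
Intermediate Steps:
D(q, z) = -5*q - 5*z
(18981 - 2060)*(4761 + 22338) + D(83, -199) = (18981 - 2060)*(4761 + 22338) + (-5*83 - 5*(-199)) = 16921*27099 + (-415 + 995) = 458542179 + 580 = 458542759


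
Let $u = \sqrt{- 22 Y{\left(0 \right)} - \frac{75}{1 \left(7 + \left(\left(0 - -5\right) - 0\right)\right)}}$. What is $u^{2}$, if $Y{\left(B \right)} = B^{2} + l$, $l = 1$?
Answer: $- \frac{113}{4} \approx -28.25$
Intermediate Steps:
$Y{\left(B \right)} = 1 + B^{2}$ ($Y{\left(B \right)} = B^{2} + 1 = 1 + B^{2}$)
$u = \frac{i \sqrt{113}}{2}$ ($u = \sqrt{- 22 \left(1 + 0^{2}\right) - \frac{75}{1 \left(7 + \left(\left(0 - -5\right) - 0\right)\right)}} = \sqrt{- 22 \left(1 + 0\right) - \frac{75}{1 \left(7 + \left(\left(0 + 5\right) + 0\right)\right)}} = \sqrt{\left(-22\right) 1 - \frac{75}{1 \left(7 + \left(5 + 0\right)\right)}} = \sqrt{-22 - \frac{75}{1 \left(7 + 5\right)}} = \sqrt{-22 - \frac{75}{1 \cdot 12}} = \sqrt{-22 - \frac{75}{12}} = \sqrt{-22 - \frac{25}{4}} = \sqrt{- \frac{113}{4}} = \frac{i \sqrt{113}}{2} \approx 5.3151 i$)
$u^{2} = \left(\frac{i \sqrt{113}}{2}\right)^{2} = - \frac{113}{4}$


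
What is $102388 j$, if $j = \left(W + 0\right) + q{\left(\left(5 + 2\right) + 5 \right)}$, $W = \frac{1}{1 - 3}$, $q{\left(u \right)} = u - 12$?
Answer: $-51194$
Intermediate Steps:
$q{\left(u \right)} = -12 + u$ ($q{\left(u \right)} = u - 12 = -12 + u$)
$W = - \frac{1}{2}$ ($W = \frac{1}{-2} = - \frac{1}{2} \approx -0.5$)
$j = - \frac{1}{2}$ ($j = \left(- \frac{1}{2} + 0\right) + \left(-12 + \left(\left(5 + 2\right) + 5\right)\right) = - \frac{1}{2} + \left(-12 + \left(7 + 5\right)\right) = - \frac{1}{2} + \left(-12 + 12\right) = - \frac{1}{2} + 0 = - \frac{1}{2} \approx -0.5$)
$102388 j = 102388 \left(- \frac{1}{2}\right) = -51194$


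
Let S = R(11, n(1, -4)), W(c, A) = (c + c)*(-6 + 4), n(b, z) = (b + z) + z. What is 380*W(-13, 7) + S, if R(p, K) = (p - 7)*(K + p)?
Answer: 19776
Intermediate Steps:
n(b, z) = b + 2*z
W(c, A) = -4*c (W(c, A) = (2*c)*(-2) = -4*c)
R(p, K) = (-7 + p)*(K + p)
S = 16 (S = 11² - 7*(1 + 2*(-4)) - 7*11 + (1 + 2*(-4))*11 = 121 - 7*(1 - 8) - 77 + (1 - 8)*11 = 121 - 7*(-7) - 77 - 7*11 = 121 + 49 - 77 - 77 = 16)
380*W(-13, 7) + S = 380*(-4*(-13)) + 16 = 380*52 + 16 = 19760 + 16 = 19776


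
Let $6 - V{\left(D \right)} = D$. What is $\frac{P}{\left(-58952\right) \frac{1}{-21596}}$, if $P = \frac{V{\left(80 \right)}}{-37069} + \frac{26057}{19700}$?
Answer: $\frac{5222802193467}{10762561563400} \approx 0.48527$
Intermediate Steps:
$V{\left(D \right)} = 6 - D$
$P = \frac{967364733}{730259300}$ ($P = \frac{6 - 80}{-37069} + \frac{26057}{19700} = \left(6 - 80\right) \left(- \frac{1}{37069}\right) + 26057 \cdot \frac{1}{19700} = \left(-74\right) \left(- \frac{1}{37069}\right) + \frac{26057}{19700} = \frac{74}{37069} + \frac{26057}{19700} = \frac{967364733}{730259300} \approx 1.3247$)
$\frac{P}{\left(-58952\right) \frac{1}{-21596}} = \frac{967364733}{730259300 \left(- \frac{58952}{-21596}\right)} = \frac{967364733}{730259300 \left(\left(-58952\right) \left(- \frac{1}{21596}\right)\right)} = \frac{967364733}{730259300 \cdot \frac{14738}{5399}} = \frac{967364733}{730259300} \cdot \frac{5399}{14738} = \frac{5222802193467}{10762561563400}$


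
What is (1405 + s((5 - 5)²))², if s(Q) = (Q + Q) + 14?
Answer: 2013561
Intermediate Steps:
s(Q) = 14 + 2*Q (s(Q) = 2*Q + 14 = 14 + 2*Q)
(1405 + s((5 - 5)²))² = (1405 + (14 + 2*(5 - 5)²))² = (1405 + (14 + 2*0²))² = (1405 + (14 + 2*0))² = (1405 + (14 + 0))² = (1405 + 14)² = 1419² = 2013561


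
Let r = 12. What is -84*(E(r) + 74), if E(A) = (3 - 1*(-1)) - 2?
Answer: -6384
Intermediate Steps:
E(A) = 2 (E(A) = (3 + 1) - 2 = 4 - 2 = 2)
-84*(E(r) + 74) = -84*(2 + 74) = -84*76 = -6384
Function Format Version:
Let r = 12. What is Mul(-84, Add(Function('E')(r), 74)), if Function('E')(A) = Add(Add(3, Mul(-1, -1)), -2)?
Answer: -6384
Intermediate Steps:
Function('E')(A) = 2 (Function('E')(A) = Add(Add(3, 1), -2) = Add(4, -2) = 2)
Mul(-84, Add(Function('E')(r), 74)) = Mul(-84, Add(2, 74)) = Mul(-84, 76) = -6384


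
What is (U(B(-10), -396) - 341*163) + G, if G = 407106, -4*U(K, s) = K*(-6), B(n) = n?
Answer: 351508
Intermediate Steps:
U(K, s) = 3*K/2 (U(K, s) = -K*(-6)/4 = -(-3)*K/2 = 3*K/2)
(U(B(-10), -396) - 341*163) + G = ((3/2)*(-10) - 341*163) + 407106 = (-15 - 1*55583) + 407106 = (-15 - 55583) + 407106 = -55598 + 407106 = 351508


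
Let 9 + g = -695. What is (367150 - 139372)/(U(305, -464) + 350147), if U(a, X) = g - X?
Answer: 227778/349907 ≈ 0.65097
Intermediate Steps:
g = -704 (g = -9 - 695 = -704)
U(a, X) = -704 - X
(367150 - 139372)/(U(305, -464) + 350147) = (367150 - 139372)/((-704 - 1*(-464)) + 350147) = 227778/((-704 + 464) + 350147) = 227778/(-240 + 350147) = 227778/349907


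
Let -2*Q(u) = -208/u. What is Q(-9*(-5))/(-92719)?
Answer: -104/4172355 ≈ -2.4926e-5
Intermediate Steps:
Q(u) = 104/u (Q(u) = -(-104)/u = 104/u)
Q(-9*(-5))/(-92719) = (104/((-9*(-5))))/(-92719) = (104/45)*(-1/92719) = -104/4172355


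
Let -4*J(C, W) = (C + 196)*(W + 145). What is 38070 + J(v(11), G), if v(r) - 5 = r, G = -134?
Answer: 37487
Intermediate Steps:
v(r) = 5 + r
J(C, W) = -(145 + W)*(196 + C)/4 (J(C, W) = -(C + 196)*(W + 145)/4 = -(196 + C)*(145 + W)/4 = -(145 + W)*(196 + C)/4)
38070 + J(v(11), G) = 38070 + (-7105 - 49*(-134) - 145*(5 + 11)/4 - ¼*(5 + 11)*(-134)) = 38070 + (-7105 + 6566 - 145/4*16 - ¼*16*(-134)) = 38070 + (-7105 + 6566 - 580 + 536) = 38070 - 583 = 37487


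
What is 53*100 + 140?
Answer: 5440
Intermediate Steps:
53*100 + 140 = 5300 + 140 = 5440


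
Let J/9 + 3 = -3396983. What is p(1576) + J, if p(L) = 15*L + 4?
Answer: -30549230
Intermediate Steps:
J = -30572874 (J = -27 + 9*(-3396983) = -27 - 30572847 = -30572874)
p(L) = 4 + 15*L
p(1576) + J = (4 + 15*1576) - 30572874 = (4 + 23640) - 30572874 = 23644 - 30572874 = -30549230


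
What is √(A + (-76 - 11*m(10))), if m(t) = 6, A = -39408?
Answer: 5*I*√1582 ≈ 198.87*I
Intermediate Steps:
√(A + (-76 - 11*m(10))) = √(-39408 + (-76 - 11*6)) = √(-39408 + (-76 - 66)) = √(-39408 - 142) = √(-39550) = 5*I*√1582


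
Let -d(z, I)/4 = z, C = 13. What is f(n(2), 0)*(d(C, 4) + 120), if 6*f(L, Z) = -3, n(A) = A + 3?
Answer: -34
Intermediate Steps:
n(A) = 3 + A
f(L, Z) = -½ (f(L, Z) = (⅙)*(-3) = -½)
d(z, I) = -4*z
f(n(2), 0)*(d(C, 4) + 120) = -(-4*13 + 120)/2 = -(-52 + 120)/2 = -½*68 = -34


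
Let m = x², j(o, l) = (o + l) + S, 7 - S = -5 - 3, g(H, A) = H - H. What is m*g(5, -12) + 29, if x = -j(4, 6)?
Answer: 29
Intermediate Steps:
g(H, A) = 0
S = 15 (S = 7 - (-5 - 3) = 7 - 1*(-8) = 7 + 8 = 15)
j(o, l) = 15 + l + o (j(o, l) = (o + l) + 15 = (l + o) + 15 = 15 + l + o)
x = -25 (x = -(15 + 6 + 4) = -1*25 = -25)
m = 625 (m = (-25)² = 625)
m*g(5, -12) + 29 = 625*0 + 29 = 0 + 29 = 29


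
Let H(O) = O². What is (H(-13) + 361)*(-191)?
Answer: -101230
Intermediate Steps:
(H(-13) + 361)*(-191) = ((-13)² + 361)*(-191) = (169 + 361)*(-191) = 530*(-191) = -101230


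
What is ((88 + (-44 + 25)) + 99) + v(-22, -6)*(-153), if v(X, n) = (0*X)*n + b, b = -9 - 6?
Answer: 2463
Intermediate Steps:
b = -15
v(X, n) = -15 (v(X, n) = (0*X)*n - 15 = 0*n - 15 = 0 - 15 = -15)
((88 + (-44 + 25)) + 99) + v(-22, -6)*(-153) = ((88 + (-44 + 25)) + 99) - 15*(-153) = ((88 - 19) + 99) + 2295 = (69 + 99) + 2295 = 168 + 2295 = 2463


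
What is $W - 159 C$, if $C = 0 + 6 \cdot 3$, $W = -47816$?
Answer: $-50678$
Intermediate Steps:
$C = 18$ ($C = 0 + 18 = 18$)
$W - 159 C = -47816 - 159 \cdot 18 = -47816 - 2862 = -50678$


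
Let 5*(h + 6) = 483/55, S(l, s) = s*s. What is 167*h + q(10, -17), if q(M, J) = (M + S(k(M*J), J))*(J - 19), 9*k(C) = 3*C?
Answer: -3154989/275 ≈ -11473.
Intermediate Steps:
k(C) = C/3 (k(C) = (3*C)/9 = C/3)
S(l, s) = s**2
q(M, J) = (-19 + J)*(M + J**2) (q(M, J) = (M + J**2)*(J - 19) = (M + J**2)*(-19 + J) = (-19 + J)*(M + J**2))
h = -1167/275 (h = -6 + (483/55)/5 = -6 + (483*(1/55))/5 = -6 + (1/5)*(483/55) = -6 + 483/275 = -1167/275 ≈ -4.2436)
167*h + q(10, -17) = 167*(-1167/275) + ((-17)**3 - 19*10 - 19*(-17)**2 - 17*10) = -194889/275 + (-4913 - 190 - 19*289 - 170) = -194889/275 + (-4913 - 190 - 5491 - 170) = -194889/275 - 10764 = -3154989/275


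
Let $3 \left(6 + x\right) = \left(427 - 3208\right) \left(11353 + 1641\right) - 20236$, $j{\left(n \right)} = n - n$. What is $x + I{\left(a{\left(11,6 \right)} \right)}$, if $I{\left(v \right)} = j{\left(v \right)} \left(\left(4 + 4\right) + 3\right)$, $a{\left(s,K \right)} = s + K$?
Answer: $- \frac{36156568}{3} \approx -1.2052 \cdot 10^{7}$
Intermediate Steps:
$j{\left(n \right)} = 0$
$x = - \frac{36156568}{3}$ ($x = -6 + \frac{\left(427 - 3208\right) \left(11353 + 1641\right) - 20236}{3} = -6 + \frac{\left(-2781\right) 12994 - 20236}{3} = -6 + \frac{-36136314 - 20236}{3} = -6 + \frac{1}{3} \left(-36156550\right) = -6 - \frac{36156550}{3} = - \frac{36156568}{3} \approx -1.2052 \cdot 10^{7}$)
$a{\left(s,K \right)} = K + s$
$I{\left(v \right)} = 0$ ($I{\left(v \right)} = 0 \left(\left(4 + 4\right) + 3\right) = 0 \left(8 + 3\right) = 0 \cdot 11 = 0$)
$x + I{\left(a{\left(11,6 \right)} \right)} = - \frac{36156568}{3} + 0 = - \frac{36156568}{3}$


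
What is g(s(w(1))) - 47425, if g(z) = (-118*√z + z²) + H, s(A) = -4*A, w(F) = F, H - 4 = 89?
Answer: -47316 - 236*I ≈ -47316.0 - 236.0*I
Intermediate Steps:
H = 93 (H = 4 + 89 = 93)
g(z) = 93 + z² - 118*√z (g(z) = (-118*√z + z²) + 93 = (z² - 118*√z) + 93 = 93 + z² - 118*√z)
g(s(w(1))) - 47425 = (93 + (-4*1)² - 118*2*I) - 47425 = (93 + (-4)² - 236*I) - 47425 = (93 + 16 - 236*I) - 47425 = (109 - 236*I) - 47425 = -47316 - 236*I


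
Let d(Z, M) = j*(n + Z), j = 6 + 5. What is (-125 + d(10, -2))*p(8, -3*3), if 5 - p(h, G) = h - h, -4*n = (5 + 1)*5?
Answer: -975/2 ≈ -487.50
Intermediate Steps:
n = -15/2 (n = -(5 + 1)*5/4 = -3*5/2 = -¼*30 = -15/2 ≈ -7.5000)
j = 11
p(h, G) = 5 (p(h, G) = 5 - (h - h) = 5 - 1*0 = 5 + 0 = 5)
d(Z, M) = -165/2 + 11*Z (d(Z, M) = 11*(-15/2 + Z) = -165/2 + 11*Z)
(-125 + d(10, -2))*p(8, -3*3) = (-125 + (-165/2 + 11*10))*5 = (-125 + (-165/2 + 110))*5 = (-125 + 55/2)*5 = -195/2*5 = -975/2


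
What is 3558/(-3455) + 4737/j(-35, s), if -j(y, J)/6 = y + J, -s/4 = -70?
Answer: -1439773/338590 ≈ -4.2523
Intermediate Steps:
s = 280 (s = -4*(-70) = 280)
j(y, J) = -6*J - 6*y (j(y, J) = -6*(y + J) = -6*(J + y) = -6*J - 6*y)
3558/(-3455) + 4737/j(-35, s) = 3558/(-3455) + 4737/(-6*280 - 6*(-35)) = 3558*(-1/3455) + 4737/(-1680 + 210) = -3558/3455 + 4737/(-1470) = -3558/3455 + 4737*(-1/1470) = -3558/3455 - 1579/490 = -1439773/338590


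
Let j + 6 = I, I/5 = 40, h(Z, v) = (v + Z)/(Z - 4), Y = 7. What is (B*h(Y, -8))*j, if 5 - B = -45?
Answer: -9700/3 ≈ -3233.3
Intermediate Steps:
B = 50 (B = 5 - 1*(-45) = 5 + 45 = 50)
h(Z, v) = (Z + v)/(-4 + Z)
I = 200 (I = 5*40 = 200)
j = 194 (j = -6 + 200 = 194)
(B*h(Y, -8))*j = (50*((7 - 8)/(-4 + 7)))*194 = (50*(-1/3))*194 = (50*((⅓)*(-1)))*194 = (50*(-⅓))*194 = -50/3*194 = -9700/3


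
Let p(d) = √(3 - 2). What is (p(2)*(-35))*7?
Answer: -245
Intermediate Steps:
p(d) = 1 (p(d) = √1 = 1)
(p(2)*(-35))*7 = (1*(-35))*7 = -35*7 = -245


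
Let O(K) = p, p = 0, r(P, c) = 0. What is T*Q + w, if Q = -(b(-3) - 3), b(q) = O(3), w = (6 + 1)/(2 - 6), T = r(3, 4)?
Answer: -7/4 ≈ -1.7500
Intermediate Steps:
T = 0
O(K) = 0
w = -7/4 (w = 7/(-4) = 7*(-1/4) = -7/4 ≈ -1.7500)
b(q) = 0
Q = 3 (Q = -(0 - 3) = -1*(-3) = 3)
T*Q + w = 0*3 - 7/4 = 0 - 7/4 = -7/4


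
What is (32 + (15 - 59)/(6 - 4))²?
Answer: 100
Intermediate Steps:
(32 + (15 - 59)/(6 - 4))² = (32 - 44/2)² = (32 - 44*½)² = (32 - 22)² = 10² = 100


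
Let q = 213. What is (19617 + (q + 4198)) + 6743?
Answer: 30771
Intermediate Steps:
(19617 + (q + 4198)) + 6743 = (19617 + (213 + 4198)) + 6743 = (19617 + 4411) + 6743 = 24028 + 6743 = 30771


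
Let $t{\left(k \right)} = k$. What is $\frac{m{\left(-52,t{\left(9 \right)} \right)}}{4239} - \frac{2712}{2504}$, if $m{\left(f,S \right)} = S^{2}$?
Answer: $- \frac{52284}{49141} \approx -1.064$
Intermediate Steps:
$\frac{m{\left(-52,t{\left(9 \right)} \right)}}{4239} - \frac{2712}{2504} = \frac{9^{2}}{4239} - \frac{2712}{2504} = 81 \cdot \frac{1}{4239} - \frac{339}{313} = \frac{3}{157} - \frac{339}{313} = - \frac{52284}{49141}$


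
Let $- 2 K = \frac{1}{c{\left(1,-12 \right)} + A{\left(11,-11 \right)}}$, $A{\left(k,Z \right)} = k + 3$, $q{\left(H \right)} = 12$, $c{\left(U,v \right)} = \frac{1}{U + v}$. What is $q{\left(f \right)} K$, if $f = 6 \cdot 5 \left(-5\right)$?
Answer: $- \frac{22}{51} \approx -0.43137$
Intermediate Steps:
$f = -150$ ($f = 30 \left(-5\right) = -150$)
$A{\left(k,Z \right)} = 3 + k$
$K = - \frac{11}{306}$ ($K = - \frac{1}{2 \left(\frac{1}{1 - 12} + \left(3 + 11\right)\right)} = - \frac{1}{2 \left(\frac{1}{-11} + 14\right)} = - \frac{1}{2 \left(- \frac{1}{11} + 14\right)} = - \frac{1}{2 \cdot \frac{153}{11}} = \left(- \frac{1}{2}\right) \frac{11}{153} = - \frac{11}{306} \approx -0.035948$)
$q{\left(f \right)} K = 12 \left(- \frac{11}{306}\right) = - \frac{22}{51}$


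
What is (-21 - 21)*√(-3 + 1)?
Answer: -42*I*√2 ≈ -59.397*I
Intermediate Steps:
(-21 - 21)*√(-3 + 1) = -42*I*√2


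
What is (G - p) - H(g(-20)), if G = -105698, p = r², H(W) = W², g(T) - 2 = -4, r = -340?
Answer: -221302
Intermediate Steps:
g(T) = -2 (g(T) = 2 - 4 = -2)
p = 115600 (p = (-340)² = 115600)
(G - p) - H(g(-20)) = (-105698 - 1*115600) - 1*(-2)² = (-105698 - 115600) - 1*4 = -221298 - 4 = -221302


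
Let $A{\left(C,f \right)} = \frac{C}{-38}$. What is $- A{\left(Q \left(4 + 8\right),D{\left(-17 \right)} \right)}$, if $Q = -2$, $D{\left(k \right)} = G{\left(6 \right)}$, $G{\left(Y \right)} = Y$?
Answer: $- \frac{12}{19} \approx -0.63158$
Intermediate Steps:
$D{\left(k \right)} = 6$
$A{\left(C,f \right)} = - \frac{C}{38}$ ($A{\left(C,f \right)} = C \left(- \frac{1}{38}\right) = - \frac{C}{38}$)
$- A{\left(Q \left(4 + 8\right),D{\left(-17 \right)} \right)} = - \frac{\left(-1\right) \left(- 2 \left(4 + 8\right)\right)}{38} = - \frac{\left(-1\right) \left(\left(-2\right) 12\right)}{38} = - \frac{\left(-1\right) \left(-24\right)}{38} = \left(-1\right) \frac{12}{19} = - \frac{12}{19}$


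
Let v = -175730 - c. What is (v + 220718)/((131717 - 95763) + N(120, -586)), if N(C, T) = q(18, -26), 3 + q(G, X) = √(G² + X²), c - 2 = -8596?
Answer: 1926326482/1292473401 - 535820*√10/1292473401 ≈ 1.4891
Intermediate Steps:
c = -8594 (c = 2 - 8596 = -8594)
q(G, X) = -3 + √(G² + X²)
v = -167136 (v = -175730 - 1*(-8594) = -175730 + 8594 = -167136)
N(C, T) = -3 + 10*√10 (N(C, T) = -3 + √(18² + (-26)²) = -3 + √(324 + 676) = -3 + √1000 = -3 + 10*√10)
(v + 220718)/((131717 - 95763) + N(120, -586)) = (-167136 + 220718)/((131717 - 95763) + (-3 + 10*√10)) = 53582/(35954 + (-3 + 10*√10)) = 53582/(35951 + 10*√10)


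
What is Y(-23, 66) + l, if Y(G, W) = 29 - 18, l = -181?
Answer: -170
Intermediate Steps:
Y(G, W) = 11
Y(-23, 66) + l = 11 - 181 = -170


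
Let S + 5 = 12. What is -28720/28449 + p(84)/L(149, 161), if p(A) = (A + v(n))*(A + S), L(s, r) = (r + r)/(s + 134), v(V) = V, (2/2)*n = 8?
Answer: 209299022/28449 ≈ 7357.0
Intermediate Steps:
n = 8
S = 7 (S = -5 + 12 = 7)
L(s, r) = 2*r/(134 + s) (L(s, r) = (2*r)/(134 + s) = 2*r/(134 + s))
p(A) = (7 + A)*(8 + A) (p(A) = (A + 8)*(A + 7) = (8 + A)*(7 + A) = (7 + A)*(8 + A))
-28720/28449 + p(84)/L(149, 161) = -28720/28449 + (56 + 84² + 15*84)/((2*161/(134 + 149))) = -28720*1/28449 + (56 + 7056 + 1260)/((2*161/283)) = -28720/28449 + 8372/((2*161*(1/283))) = -28720/28449 + 8372/(322/283) = -28720/28449 + 8372*(283/322) = -28720/28449 + 7358 = 209299022/28449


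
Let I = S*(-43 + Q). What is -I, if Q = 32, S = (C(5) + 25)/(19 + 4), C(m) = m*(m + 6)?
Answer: 880/23 ≈ 38.261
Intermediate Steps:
C(m) = m*(6 + m)
S = 80/23 (S = (5*(6 + 5) + 25)/(19 + 4) = (5*11 + 25)/23 = (55 + 25)*(1/23) = 80*(1/23) = 80/23 ≈ 3.4783)
I = -880/23 (I = 80*(-43 + 32)/23 = (80/23)*(-11) = -880/23 ≈ -38.261)
-I = -1*(-880/23) = 880/23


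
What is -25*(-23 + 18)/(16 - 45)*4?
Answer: -500/29 ≈ -17.241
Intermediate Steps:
-25*(-23 + 18)/(16 - 45)*4 = -(-125)/(-29)*4 = -(-125)*(-1)/29*4 = -25*5/29*4 = -125/29*4 = -500/29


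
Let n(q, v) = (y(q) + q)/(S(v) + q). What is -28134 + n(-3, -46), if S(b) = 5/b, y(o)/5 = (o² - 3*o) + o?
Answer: -4026474/143 ≈ -28157.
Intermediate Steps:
y(o) = -10*o + 5*o² (y(o) = 5*((o² - 3*o) + o) = 5*(o² - 2*o) = -10*o + 5*o²)
n(q, v) = (q + 5*q*(-2 + q))/(q + 5/v) (n(q, v) = (5*q*(-2 + q) + q)/(5/v + q) = (q + 5*q*(-2 + q))/(q + 5/v))
-28134 + n(-3, -46) = -28134 - 3*(-46)*(-9 + 5*(-3))/(5 - 3*(-46)) = -28134 - 3*(-46)*(-9 - 15)/(5 + 138) = -28134 - 3*(-46)*(-24)/143 = -28134 - 3*(-46)*1/143*(-24) = -28134 - 3312/143 = -4026474/143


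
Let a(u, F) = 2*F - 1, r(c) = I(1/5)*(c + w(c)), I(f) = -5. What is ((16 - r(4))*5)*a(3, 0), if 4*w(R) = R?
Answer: -205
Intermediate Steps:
w(R) = R/4
r(c) = -25*c/4 (r(c) = -5*(c + c/4) = -25*c/4)
a(u, F) = -1 + 2*F
((16 - r(4))*5)*a(3, 0) = ((16 - (-25)*4/4)*5)*(-1 + 2*0) = ((16 - 1*(-25))*5)*(-1 + 0) = ((16 + 25)*5)*(-1) = (41*5)*(-1) = 205*(-1) = -205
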